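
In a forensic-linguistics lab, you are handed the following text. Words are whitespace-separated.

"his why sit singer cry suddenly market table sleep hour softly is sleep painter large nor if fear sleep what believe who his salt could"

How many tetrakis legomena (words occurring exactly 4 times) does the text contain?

0

Frequencies: sleep:3, his:2, why:1, sit:1, singer:1, cry:1, suddenly:1, market:1, table:1, hour:1, softly:1, is:1, painter:1, large:1, nor:1, if:1, fear:1, what:1, believe:1, who:1, … (2 more, each freq 1)
Words with frequency 4: (none)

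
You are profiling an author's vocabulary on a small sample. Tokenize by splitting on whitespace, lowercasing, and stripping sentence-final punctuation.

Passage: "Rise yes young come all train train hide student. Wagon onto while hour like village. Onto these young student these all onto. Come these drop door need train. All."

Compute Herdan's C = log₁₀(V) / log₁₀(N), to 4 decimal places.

N = 29, V = 18.
log₁₀(V) = 1.255273, log₁₀(N) = 1.462398
C = 1.255273 / 1.462398 = 0.8584

0.8584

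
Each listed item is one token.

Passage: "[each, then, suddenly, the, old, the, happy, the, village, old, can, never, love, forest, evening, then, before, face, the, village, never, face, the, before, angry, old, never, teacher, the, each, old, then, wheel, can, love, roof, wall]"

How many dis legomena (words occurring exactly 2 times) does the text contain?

6

Frequencies: the:6, old:4, then:3, never:3, each:2, village:2, can:2, love:2, before:2, face:2, suddenly:1, happy:1, forest:1, evening:1, angry:1, teacher:1, wheel:1, roof:1, wall:1
Words with frequency 2: before, can, each, face, love, village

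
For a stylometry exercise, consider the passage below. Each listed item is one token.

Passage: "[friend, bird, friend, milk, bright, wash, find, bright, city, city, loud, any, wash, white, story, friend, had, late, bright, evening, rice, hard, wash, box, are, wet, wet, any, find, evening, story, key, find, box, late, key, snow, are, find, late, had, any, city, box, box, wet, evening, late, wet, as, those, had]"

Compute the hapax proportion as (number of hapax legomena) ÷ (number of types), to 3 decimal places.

Frequencies: find:4, late:4, box:4, wet:4, friend:3, bright:3, wash:3, city:3, any:3, had:3, evening:3, story:2, are:2, key:2, bird:1, milk:1, loud:1, white:1, rice:1, hard:1, … (3 more, each freq 1)
Hapax count = 9; type count = 23.
Ratio = 9 / 23 = 0.391

0.391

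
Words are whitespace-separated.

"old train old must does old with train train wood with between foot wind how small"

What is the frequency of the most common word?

3

Frequencies: old:3, train:3, with:2, must:1, does:1, wood:1, between:1, foot:1, wind:1, how:1, small:1
Most common: 'old' with frequency 3.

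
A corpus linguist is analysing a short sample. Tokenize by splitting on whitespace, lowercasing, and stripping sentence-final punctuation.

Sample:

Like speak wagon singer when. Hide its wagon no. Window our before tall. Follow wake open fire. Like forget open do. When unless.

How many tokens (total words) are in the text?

23

Tokens: like, speak, wagon, singer, when, hide, its, wagon, no, window, our, before, tall, follow, wake, open, fire, like, forget, open, do, when, unless
N = 23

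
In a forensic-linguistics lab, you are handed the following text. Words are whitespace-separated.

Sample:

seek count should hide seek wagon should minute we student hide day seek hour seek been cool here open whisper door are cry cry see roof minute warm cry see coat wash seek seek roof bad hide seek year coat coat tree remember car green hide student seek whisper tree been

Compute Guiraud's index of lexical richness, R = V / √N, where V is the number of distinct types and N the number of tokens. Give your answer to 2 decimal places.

4.06

N = 51, V = 29.
√N = 7.141428
R = 29 / 7.141428 = 4.06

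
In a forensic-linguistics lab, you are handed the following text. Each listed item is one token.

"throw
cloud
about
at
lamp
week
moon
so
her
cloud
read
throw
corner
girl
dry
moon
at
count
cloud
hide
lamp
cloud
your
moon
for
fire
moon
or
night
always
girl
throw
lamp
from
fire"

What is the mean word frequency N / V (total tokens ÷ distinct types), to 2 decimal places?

1.59

N = 35 tokens, V = 22 types.
Mean frequency = N / V = 35 / 22 = 1.59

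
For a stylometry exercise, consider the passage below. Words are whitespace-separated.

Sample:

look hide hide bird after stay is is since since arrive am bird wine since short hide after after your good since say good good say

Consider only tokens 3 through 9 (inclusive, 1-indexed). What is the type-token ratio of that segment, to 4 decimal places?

Segment tokens 3–9: hide, bird, after, stay, is, is, since
Segment N = 7, segment V = 6.
TTR = 6 / 7 = 0.8571

0.8571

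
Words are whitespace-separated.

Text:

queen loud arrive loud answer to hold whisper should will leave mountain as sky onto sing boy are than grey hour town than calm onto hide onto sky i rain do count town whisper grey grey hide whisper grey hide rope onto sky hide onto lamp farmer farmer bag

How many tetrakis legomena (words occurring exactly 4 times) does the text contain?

Frequencies: onto:5, grey:4, hide:4, whisper:3, sky:3, loud:2, than:2, town:2, farmer:2, queen:1, arrive:1, answer:1, to:1, hold:1, should:1, will:1, leave:1, mountain:1, as:1, sing:1, … (11 more, each freq 1)
Words with frequency 4: grey, hide

2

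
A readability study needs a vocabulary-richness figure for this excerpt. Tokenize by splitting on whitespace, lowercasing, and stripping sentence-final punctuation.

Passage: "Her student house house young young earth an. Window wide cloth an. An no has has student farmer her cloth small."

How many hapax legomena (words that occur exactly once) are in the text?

6

Frequencies: an:3, her:2, student:2, house:2, young:2, cloth:2, has:2, earth:1, window:1, wide:1, no:1, farmer:1, small:1
Hapax (freq=1): earth, farmer, no, small, wide, window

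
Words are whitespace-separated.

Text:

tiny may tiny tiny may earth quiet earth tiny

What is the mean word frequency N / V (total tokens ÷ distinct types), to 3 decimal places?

N = 9 tokens, V = 4 types.
Mean frequency = N / V = 9 / 4 = 2.250

2.250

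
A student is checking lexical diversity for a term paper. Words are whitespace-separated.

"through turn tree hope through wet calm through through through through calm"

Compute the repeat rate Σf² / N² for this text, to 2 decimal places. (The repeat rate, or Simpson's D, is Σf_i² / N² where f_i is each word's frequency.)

0.31

Frequencies: through:6, calm:2, turn:1, tree:1, hope:1, wet:1
Σf² = 44; N² = 144
Repeat rate = 44 / 144 = 0.31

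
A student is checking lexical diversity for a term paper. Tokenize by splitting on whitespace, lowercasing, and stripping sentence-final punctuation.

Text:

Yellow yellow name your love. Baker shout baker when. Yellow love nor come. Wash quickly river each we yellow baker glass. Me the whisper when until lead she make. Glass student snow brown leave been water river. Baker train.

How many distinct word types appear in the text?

Distinct types: {baker, been, brown, come, each, glass, lead, leave, love, make, me, name, nor, quickly, river, she, shout, snow, student, the, train, until, wash, water, we, when, whisper, yellow, your}
V = 29

29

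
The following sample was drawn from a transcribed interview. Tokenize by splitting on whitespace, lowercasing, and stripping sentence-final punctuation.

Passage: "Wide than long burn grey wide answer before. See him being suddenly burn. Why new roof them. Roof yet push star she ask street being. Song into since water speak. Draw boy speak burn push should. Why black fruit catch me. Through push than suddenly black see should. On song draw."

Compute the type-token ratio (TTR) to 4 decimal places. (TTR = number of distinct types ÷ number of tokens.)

N = 51 tokens, V = 35 types.
TTR = V / N = 35 / 51 = 0.6863

0.6863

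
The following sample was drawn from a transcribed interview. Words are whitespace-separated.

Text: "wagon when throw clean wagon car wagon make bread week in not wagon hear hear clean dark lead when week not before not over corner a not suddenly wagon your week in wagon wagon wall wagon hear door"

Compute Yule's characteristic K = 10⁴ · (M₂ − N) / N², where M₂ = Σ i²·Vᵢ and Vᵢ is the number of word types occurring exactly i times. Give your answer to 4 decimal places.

Frequencies: wagon:8, not:4, week:3, hear:3, when:2, clean:2, in:2, throw:1, car:1, make:1, bread:1, dark:1, lead:1, before:1, over:1, corner:1, a:1, suddenly:1, your:1, wall:1, … (1 more, each freq 1)
N = 38. Frequency spectrum: V_1=14, V_2=3, V_3=2, V_4=1, V_8=1
M₂ = 1²·14 + 2²·3 + 3²·2 + 4²·1 + 8²·1 = 124
K = 10000 × (124 − 38) / 38² = 595.5679

595.5679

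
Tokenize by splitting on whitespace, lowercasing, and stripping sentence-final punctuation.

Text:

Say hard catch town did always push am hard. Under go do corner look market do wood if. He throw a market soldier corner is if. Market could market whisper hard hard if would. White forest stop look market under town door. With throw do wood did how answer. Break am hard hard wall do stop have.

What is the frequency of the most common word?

Frequencies: hard:6, market:5, do:4, if:3, town:2, did:2, am:2, under:2, corner:2, look:2, wood:2, throw:2, stop:2, say:1, catch:1, always:1, push:1, go:1, he:1, a:1, … (14 more, each freq 1)
Most common: 'hard' with frequency 6.

6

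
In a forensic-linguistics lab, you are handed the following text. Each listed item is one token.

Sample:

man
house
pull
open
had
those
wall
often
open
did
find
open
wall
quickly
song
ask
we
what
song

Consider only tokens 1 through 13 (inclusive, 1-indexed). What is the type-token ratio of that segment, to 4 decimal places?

0.7692

Segment tokens 1–13: man, house, pull, open, had, those, wall, often, open, did, find, open, wall
Segment N = 13, segment V = 10.
TTR = 10 / 13 = 0.7692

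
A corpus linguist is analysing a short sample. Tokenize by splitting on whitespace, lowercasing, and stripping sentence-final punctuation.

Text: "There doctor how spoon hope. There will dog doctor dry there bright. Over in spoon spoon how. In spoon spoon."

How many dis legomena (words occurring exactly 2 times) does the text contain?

Frequencies: spoon:5, there:3, doctor:2, how:2, in:2, hope:1, will:1, dog:1, dry:1, bright:1, over:1
Words with frequency 2: doctor, how, in

3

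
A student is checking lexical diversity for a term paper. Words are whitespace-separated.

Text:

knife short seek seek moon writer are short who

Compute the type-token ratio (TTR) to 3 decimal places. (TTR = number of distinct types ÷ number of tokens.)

0.778

N = 9 tokens, V = 7 types.
TTR = V / N = 7 / 9 = 0.778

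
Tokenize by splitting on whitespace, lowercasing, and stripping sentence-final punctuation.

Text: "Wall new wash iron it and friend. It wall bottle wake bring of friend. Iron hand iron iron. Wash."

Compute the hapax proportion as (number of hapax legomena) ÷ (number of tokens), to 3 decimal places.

0.368

Frequencies: iron:4, wall:2, wash:2, it:2, friend:2, new:1, and:1, bottle:1, wake:1, bring:1, of:1, hand:1
Hapax count = 7; token count = 19.
Ratio = 7 / 19 = 0.368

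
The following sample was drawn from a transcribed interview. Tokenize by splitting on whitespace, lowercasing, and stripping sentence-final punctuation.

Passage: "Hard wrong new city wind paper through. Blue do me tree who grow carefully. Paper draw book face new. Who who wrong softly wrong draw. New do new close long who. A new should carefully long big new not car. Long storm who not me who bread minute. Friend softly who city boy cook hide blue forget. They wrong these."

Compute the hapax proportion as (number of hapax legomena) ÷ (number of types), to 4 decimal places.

0.6286

Frequencies: who:7, new:6, wrong:4, long:3, city:2, paper:2, blue:2, do:2, me:2, carefully:2, draw:2, softly:2, not:2, hard:1, wind:1, through:1, tree:1, grow:1, book:1, face:1, … (15 more, each freq 1)
Hapax count = 22; type count = 35.
Ratio = 22 / 35 = 0.6286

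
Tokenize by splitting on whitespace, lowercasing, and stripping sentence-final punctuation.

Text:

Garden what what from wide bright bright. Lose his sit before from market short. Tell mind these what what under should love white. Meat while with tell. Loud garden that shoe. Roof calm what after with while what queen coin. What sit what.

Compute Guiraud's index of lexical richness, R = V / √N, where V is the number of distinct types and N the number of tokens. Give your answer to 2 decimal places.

N = 43, V = 29.
√N = 6.557439
R = 29 / 6.557439 = 4.42

4.42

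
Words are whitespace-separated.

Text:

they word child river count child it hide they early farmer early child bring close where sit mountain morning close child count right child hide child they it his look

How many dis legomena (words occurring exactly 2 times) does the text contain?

Frequencies: child:6, they:3, count:2, it:2, hide:2, early:2, close:2, word:1, river:1, farmer:1, bring:1, where:1, sit:1, mountain:1, morning:1, right:1, his:1, look:1
Words with frequency 2: close, count, early, hide, it

5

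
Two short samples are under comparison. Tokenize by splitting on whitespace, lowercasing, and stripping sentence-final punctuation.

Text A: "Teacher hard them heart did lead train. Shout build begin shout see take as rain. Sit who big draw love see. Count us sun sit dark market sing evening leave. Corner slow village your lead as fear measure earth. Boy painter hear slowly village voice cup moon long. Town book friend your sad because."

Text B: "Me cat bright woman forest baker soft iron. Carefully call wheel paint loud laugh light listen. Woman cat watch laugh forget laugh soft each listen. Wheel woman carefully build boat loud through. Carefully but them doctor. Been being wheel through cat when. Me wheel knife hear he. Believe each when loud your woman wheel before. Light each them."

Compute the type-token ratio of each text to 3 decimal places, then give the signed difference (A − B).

TTR(A) = 47/54 = 0.870
TTR(B) = 34/58 = 0.586
Difference = 0.870 − 0.586 = 0.284

0.284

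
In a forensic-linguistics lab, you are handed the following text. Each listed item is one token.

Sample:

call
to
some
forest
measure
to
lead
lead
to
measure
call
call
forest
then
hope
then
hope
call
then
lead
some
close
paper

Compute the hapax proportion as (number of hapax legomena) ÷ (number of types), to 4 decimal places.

Frequencies: call:4, to:3, lead:3, then:3, some:2, forest:2, measure:2, hope:2, close:1, paper:1
Hapax count = 2; type count = 10.
Ratio = 2 / 10 = 0.2000

0.2000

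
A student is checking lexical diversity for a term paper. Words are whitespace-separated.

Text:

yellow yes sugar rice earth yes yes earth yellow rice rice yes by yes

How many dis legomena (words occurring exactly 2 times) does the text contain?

Frequencies: yes:5, rice:3, yellow:2, earth:2, sugar:1, by:1
Words with frequency 2: earth, yellow

2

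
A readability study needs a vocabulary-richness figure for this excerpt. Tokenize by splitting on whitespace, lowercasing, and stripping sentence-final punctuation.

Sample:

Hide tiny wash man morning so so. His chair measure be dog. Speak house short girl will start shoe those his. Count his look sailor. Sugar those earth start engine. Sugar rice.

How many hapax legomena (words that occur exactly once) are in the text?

21

Frequencies: his:3, so:2, start:2, those:2, sugar:2, hide:1, tiny:1, wash:1, man:1, morning:1, chair:1, measure:1, be:1, dog:1, speak:1, house:1, short:1, girl:1, will:1, shoe:1, … (6 more, each freq 1)
Hapax (freq=1): be, chair, count, dog, earth, engine, girl, hide, house, look, man, measure, morning, rice, sailor, shoe, short, speak, tiny, wash, will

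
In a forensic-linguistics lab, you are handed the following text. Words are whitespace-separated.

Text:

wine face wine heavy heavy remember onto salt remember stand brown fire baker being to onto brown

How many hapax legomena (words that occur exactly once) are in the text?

Frequencies: wine:2, heavy:2, remember:2, onto:2, brown:2, face:1, salt:1, stand:1, fire:1, baker:1, being:1, to:1
Hapax (freq=1): baker, being, face, fire, salt, stand, to

7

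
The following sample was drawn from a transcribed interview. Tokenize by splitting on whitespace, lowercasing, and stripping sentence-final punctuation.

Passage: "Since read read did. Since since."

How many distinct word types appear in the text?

3

Distinct types: {did, read, since}
V = 3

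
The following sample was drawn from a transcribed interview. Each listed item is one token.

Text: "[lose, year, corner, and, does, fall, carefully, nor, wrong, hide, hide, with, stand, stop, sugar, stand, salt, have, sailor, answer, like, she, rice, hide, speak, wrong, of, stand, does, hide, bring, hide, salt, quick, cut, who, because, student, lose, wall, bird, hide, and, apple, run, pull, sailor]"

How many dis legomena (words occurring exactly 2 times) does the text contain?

6

Frequencies: hide:6, stand:3, lose:2, and:2, does:2, wrong:2, salt:2, sailor:2, year:1, corner:1, fall:1, carefully:1, nor:1, with:1, stop:1, sugar:1, have:1, answer:1, like:1, she:1, … (14 more, each freq 1)
Words with frequency 2: and, does, lose, sailor, salt, wrong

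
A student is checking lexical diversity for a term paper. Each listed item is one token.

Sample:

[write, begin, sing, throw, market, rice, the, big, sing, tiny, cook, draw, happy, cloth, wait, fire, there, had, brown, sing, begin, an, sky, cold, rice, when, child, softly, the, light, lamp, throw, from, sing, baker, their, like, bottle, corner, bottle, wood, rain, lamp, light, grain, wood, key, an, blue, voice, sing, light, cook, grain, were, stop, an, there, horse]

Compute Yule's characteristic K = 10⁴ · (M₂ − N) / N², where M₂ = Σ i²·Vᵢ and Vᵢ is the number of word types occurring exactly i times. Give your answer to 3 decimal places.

Frequencies: sing:5, an:3, light:3, begin:2, throw:2, rice:2, the:2, cook:2, there:2, lamp:2, bottle:2, wood:2, grain:2, write:1, market:1, big:1, tiny:1, draw:1, happy:1, cloth:1, … (21 more, each freq 1)
N = 59. Frequency spectrum: V_1=28, V_2=10, V_3=2, V_5=1
M₂ = 1²·28 + 2²·10 + 3²·2 + 5²·1 = 111
K = 10000 × (111 − 59) / 59² = 149.382

149.382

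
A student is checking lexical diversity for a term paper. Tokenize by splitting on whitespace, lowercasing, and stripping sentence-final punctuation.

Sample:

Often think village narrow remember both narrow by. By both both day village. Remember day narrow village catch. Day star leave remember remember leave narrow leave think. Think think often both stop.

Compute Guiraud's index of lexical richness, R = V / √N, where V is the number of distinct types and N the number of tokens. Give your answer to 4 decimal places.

2.1213

N = 32, V = 12.
√N = 5.656854
R = 12 / 5.656854 = 2.1213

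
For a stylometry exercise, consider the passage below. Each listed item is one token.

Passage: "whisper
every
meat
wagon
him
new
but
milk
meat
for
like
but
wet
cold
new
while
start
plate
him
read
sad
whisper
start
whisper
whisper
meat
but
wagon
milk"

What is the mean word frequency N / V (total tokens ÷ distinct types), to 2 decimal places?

1.71

N = 29 tokens, V = 17 types.
Mean frequency = N / V = 29 / 17 = 1.71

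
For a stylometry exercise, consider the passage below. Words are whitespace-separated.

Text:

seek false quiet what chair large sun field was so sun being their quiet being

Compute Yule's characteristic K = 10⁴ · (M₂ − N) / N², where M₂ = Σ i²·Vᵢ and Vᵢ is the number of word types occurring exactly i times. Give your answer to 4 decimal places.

Frequencies: quiet:2, sun:2, being:2, seek:1, false:1, what:1, chair:1, large:1, field:1, was:1, so:1, their:1
N = 15. Frequency spectrum: V_1=9, V_2=3
M₂ = 1²·9 + 2²·3 = 21
K = 10000 × (21 − 15) / 15² = 266.6667

266.6667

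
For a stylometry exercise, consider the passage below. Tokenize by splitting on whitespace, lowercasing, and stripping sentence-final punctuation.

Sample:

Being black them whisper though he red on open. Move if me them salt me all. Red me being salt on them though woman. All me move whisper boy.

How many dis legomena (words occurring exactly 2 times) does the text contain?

8

Frequencies: me:4, them:3, being:2, whisper:2, though:2, red:2, on:2, move:2, salt:2, all:2, black:1, he:1, open:1, if:1, woman:1, boy:1
Words with frequency 2: all, being, move, on, red, salt, though, whisper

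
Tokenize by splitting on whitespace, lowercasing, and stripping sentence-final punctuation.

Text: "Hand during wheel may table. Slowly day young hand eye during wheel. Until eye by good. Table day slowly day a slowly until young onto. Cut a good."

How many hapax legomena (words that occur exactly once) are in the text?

4

Frequencies: slowly:3, day:3, hand:2, during:2, wheel:2, table:2, young:2, eye:2, until:2, good:2, a:2, may:1, by:1, onto:1, cut:1
Hapax (freq=1): by, cut, may, onto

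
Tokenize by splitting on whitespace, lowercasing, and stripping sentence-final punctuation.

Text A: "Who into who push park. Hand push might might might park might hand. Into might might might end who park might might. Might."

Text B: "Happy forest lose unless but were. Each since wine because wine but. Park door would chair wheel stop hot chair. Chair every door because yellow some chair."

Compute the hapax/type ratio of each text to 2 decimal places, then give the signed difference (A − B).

-0.61

A: hapax=1, V=7, ratio=0.14
B: hapax=15, V=20, ratio=0.75
Difference = 0.14 − 0.75 = -0.61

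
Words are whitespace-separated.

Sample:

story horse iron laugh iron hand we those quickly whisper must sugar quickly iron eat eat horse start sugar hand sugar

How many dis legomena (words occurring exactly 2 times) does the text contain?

4

Frequencies: iron:3, sugar:3, horse:2, hand:2, quickly:2, eat:2, story:1, laugh:1, we:1, those:1, whisper:1, must:1, start:1
Words with frequency 2: eat, hand, horse, quickly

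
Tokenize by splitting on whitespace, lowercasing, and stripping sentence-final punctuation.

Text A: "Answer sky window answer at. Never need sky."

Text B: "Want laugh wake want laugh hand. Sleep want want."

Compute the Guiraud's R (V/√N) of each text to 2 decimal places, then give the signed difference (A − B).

0.45

A: V=6, N=8, R=2.12
B: V=5, N=9, R=1.67
Difference = 2.12 − 1.67 = 0.45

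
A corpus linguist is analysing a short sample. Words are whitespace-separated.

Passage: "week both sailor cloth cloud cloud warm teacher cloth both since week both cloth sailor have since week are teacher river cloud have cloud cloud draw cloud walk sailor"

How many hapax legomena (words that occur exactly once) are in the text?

Frequencies: cloud:6, week:3, both:3, sailor:3, cloth:3, teacher:2, since:2, have:2, warm:1, are:1, river:1, draw:1, walk:1
Hapax (freq=1): are, draw, river, walk, warm

5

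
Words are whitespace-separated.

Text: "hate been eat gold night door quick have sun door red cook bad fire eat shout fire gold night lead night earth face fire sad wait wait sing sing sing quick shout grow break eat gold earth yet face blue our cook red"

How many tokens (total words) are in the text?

Tokens: hate, been, eat, gold, night, door, quick, have, sun, door, red, cook, bad, fire, eat, shout, fire, gold, night, lead, night, earth, face, fire, sad, wait, wait, sing, sing, sing, quick, shout, grow, break, eat, gold, earth, yet, face, blue, our, cook, red
N = 43

43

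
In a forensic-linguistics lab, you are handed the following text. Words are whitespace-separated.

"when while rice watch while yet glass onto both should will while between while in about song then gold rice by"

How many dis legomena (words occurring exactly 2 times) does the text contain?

Frequencies: while:4, rice:2, when:1, watch:1, yet:1, glass:1, onto:1, both:1, should:1, will:1, between:1, in:1, about:1, song:1, then:1, gold:1, by:1
Words with frequency 2: rice

1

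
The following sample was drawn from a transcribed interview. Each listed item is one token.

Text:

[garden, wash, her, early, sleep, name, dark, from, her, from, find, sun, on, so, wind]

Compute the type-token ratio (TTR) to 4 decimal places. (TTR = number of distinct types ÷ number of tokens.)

0.8667

N = 15 tokens, V = 13 types.
TTR = V / N = 13 / 15 = 0.8667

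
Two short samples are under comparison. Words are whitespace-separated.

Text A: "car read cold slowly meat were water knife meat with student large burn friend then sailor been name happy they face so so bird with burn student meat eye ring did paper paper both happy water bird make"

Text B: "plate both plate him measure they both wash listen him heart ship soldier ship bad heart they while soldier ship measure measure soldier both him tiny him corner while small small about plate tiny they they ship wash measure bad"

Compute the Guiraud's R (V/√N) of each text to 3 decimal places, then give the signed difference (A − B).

A: V=28, N=38, R=4.542
B: V=16, N=40, R=2.530
Difference = 4.542 − 2.530 = 2.012

2.012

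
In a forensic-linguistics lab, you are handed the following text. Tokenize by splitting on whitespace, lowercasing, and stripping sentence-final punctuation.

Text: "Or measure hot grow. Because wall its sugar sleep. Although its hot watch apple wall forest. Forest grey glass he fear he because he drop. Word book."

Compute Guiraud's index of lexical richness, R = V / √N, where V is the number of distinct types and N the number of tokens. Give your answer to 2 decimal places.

N = 27, V = 20.
√N = 5.196152
R = 20 / 5.196152 = 3.85

3.85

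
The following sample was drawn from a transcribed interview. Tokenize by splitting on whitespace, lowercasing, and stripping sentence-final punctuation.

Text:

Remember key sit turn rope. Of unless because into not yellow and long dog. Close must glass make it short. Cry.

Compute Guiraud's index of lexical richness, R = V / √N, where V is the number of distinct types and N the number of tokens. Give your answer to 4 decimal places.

4.5826

N = 21, V = 21.
√N = 4.582576
R = 21 / 4.582576 = 4.5826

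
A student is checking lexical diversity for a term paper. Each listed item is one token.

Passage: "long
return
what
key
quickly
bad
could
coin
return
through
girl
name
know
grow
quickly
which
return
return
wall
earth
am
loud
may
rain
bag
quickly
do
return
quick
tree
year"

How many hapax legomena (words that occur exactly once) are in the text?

Frequencies: return:5, quickly:3, long:1, what:1, key:1, bad:1, could:1, coin:1, through:1, girl:1, name:1, know:1, grow:1, which:1, wall:1, earth:1, am:1, loud:1, may:1, rain:1, … (5 more, each freq 1)
Hapax (freq=1): am, bad, bag, coin, could, do, earth, girl, grow, key, know, long, loud, may, name, quick, rain, through, tree, wall, what, which, year

23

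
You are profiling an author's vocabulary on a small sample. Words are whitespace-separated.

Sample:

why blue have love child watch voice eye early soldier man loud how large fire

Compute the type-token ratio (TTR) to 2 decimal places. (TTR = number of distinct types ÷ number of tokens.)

N = 15 tokens, V = 15 types.
TTR = V / N = 15 / 15 = 1.00

1.00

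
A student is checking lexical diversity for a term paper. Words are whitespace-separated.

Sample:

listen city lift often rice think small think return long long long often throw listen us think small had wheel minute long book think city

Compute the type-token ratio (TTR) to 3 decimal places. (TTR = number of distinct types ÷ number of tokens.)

0.600

N = 25 tokens, V = 15 types.
TTR = V / N = 15 / 25 = 0.600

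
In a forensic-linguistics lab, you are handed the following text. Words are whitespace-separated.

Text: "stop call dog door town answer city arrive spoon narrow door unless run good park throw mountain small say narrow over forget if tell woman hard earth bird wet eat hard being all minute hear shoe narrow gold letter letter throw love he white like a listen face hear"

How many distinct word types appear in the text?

42

Distinct types: {a, all, answer, arrive, being, bird, call, city, dog, door, earth, eat, face, forget, gold, good, hard, he, hear, if, letter, like, listen, love, minute, mountain, narrow, over, park, run, say, shoe, small, spoon, stop, tell, throw, town, unless, wet, white, woman}
V = 42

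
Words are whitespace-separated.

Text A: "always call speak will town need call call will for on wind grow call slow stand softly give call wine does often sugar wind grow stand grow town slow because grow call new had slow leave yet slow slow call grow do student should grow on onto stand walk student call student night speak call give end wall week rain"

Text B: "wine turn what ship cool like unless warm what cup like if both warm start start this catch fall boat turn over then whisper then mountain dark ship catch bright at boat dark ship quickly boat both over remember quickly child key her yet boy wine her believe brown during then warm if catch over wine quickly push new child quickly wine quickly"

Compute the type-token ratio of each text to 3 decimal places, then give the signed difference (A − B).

TTR(A) = 33/60 = 0.550
TTR(B) = 35/63 = 0.556
Difference = 0.550 − 0.556 = -0.006

-0.006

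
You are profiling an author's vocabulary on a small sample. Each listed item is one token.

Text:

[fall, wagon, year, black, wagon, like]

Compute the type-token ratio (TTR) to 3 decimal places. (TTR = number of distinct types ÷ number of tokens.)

N = 6 tokens, V = 5 types.
TTR = V / N = 5 / 6 = 0.833

0.833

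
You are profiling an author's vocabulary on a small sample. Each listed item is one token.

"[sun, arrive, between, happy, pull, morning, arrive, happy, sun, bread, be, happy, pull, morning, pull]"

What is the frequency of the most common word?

3

Frequencies: happy:3, pull:3, sun:2, arrive:2, morning:2, between:1, bread:1, be:1
Most common: 'happy' with frequency 3.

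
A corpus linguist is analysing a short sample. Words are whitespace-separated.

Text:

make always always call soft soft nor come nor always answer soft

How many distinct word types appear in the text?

Distinct types: {always, answer, call, come, make, nor, soft}
V = 7

7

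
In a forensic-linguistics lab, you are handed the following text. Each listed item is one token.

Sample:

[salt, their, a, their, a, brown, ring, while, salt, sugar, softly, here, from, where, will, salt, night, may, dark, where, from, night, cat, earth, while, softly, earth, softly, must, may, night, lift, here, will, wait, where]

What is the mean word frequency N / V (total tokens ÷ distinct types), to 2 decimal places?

1.80

N = 36 tokens, V = 20 types.
Mean frequency = N / V = 36 / 20 = 1.80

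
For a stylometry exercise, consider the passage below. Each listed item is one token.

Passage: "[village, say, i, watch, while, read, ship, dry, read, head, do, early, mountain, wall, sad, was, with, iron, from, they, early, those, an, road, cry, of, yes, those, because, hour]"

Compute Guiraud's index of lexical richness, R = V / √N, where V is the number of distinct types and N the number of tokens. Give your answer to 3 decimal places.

4.930

N = 30, V = 27.
√N = 5.477226
R = 27 / 5.477226 = 4.930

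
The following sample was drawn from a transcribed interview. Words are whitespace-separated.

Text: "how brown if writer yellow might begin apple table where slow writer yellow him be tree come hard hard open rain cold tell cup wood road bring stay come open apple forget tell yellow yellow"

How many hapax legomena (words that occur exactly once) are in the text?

Frequencies: yellow:4, writer:2, apple:2, come:2, hard:2, open:2, tell:2, how:1, brown:1, if:1, might:1, begin:1, table:1, where:1, slow:1, him:1, be:1, tree:1, rain:1, cold:1, … (6 more, each freq 1)
Hapax (freq=1): be, begin, bring, brown, cold, cup, forget, him, how, if, might, rain, road, slow, stay, table, tree, where, wood

19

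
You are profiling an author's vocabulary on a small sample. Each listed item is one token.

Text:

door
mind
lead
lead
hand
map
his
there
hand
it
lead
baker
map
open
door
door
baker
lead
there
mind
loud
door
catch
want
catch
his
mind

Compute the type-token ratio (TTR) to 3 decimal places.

N = 27 tokens, V = 13 types.
TTR = V / N = 13 / 27 = 0.481

0.481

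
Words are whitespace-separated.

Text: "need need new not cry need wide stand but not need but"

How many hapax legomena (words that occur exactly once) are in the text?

4

Frequencies: need:4, not:2, but:2, new:1, cry:1, wide:1, stand:1
Hapax (freq=1): cry, new, stand, wide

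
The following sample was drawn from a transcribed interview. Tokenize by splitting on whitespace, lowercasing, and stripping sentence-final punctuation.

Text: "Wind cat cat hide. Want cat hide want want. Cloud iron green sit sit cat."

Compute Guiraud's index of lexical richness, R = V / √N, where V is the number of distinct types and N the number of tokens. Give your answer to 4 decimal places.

2.0656

N = 15, V = 8.
√N = 3.872983
R = 8 / 3.872983 = 2.0656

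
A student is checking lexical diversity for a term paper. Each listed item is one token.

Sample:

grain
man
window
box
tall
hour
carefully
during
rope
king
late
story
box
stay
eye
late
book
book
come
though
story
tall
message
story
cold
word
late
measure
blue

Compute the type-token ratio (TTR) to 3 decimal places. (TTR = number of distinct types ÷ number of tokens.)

N = 29 tokens, V = 22 types.
TTR = V / N = 22 / 29 = 0.759

0.759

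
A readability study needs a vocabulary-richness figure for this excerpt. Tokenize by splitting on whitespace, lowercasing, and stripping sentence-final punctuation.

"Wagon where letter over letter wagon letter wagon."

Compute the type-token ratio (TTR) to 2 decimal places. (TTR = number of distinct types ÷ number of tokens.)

N = 8 tokens, V = 4 types.
TTR = V / N = 4 / 8 = 0.50

0.50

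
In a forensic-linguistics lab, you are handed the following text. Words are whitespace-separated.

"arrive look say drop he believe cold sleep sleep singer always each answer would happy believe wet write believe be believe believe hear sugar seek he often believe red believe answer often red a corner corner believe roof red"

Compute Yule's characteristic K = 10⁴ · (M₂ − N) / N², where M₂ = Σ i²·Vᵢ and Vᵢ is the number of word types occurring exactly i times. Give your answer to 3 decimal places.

473.373

Frequencies: believe:8, red:3, he:2, sleep:2, answer:2, often:2, corner:2, arrive:1, look:1, say:1, drop:1, cold:1, singer:1, always:1, each:1, would:1, happy:1, wet:1, write:1, be:1, … (5 more, each freq 1)
N = 39. Frequency spectrum: V_1=18, V_2=5, V_3=1, V_8=1
M₂ = 1²·18 + 2²·5 + 3²·1 + 8²·1 = 111
K = 10000 × (111 − 39) / 39² = 473.373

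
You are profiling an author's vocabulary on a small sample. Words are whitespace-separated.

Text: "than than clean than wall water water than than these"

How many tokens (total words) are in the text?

Tokens: than, than, clean, than, wall, water, water, than, than, these
N = 10

10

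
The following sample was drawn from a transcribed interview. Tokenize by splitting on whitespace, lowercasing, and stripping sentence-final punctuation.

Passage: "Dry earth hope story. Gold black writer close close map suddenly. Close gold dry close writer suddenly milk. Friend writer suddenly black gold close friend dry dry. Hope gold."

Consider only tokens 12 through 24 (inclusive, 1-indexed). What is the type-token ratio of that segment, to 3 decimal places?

Segment tokens 12–24: close, gold, dry, close, writer, suddenly, milk, friend, writer, suddenly, black, gold, close
Segment N = 13, segment V = 8.
TTR = 8 / 13 = 0.615

0.615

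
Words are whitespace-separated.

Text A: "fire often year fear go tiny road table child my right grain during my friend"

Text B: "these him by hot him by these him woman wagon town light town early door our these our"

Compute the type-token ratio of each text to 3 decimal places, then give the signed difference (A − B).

0.322

TTR(A) = 14/15 = 0.933
TTR(B) = 11/18 = 0.611
Difference = 0.933 − 0.611 = 0.322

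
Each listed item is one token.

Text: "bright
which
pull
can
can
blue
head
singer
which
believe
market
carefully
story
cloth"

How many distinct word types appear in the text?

Distinct types: {believe, blue, bright, can, carefully, cloth, head, market, pull, singer, story, which}
V = 12

12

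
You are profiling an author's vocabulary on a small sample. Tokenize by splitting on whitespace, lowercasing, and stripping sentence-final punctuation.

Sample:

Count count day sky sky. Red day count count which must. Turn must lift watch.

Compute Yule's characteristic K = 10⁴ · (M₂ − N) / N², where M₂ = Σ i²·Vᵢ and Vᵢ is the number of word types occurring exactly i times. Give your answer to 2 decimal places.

800.00

Frequencies: count:4, day:2, sky:2, must:2, red:1, which:1, turn:1, lift:1, watch:1
N = 15. Frequency spectrum: V_1=5, V_2=3, V_4=1
M₂ = 1²·5 + 2²·3 + 4²·1 = 33
K = 10000 × (33 − 15) / 15² = 800.00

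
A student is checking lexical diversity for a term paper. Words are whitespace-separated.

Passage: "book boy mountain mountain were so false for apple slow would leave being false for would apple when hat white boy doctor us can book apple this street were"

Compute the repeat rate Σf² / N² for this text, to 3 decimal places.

Frequencies: apple:3, book:2, boy:2, mountain:2, were:2, false:2, for:2, would:2, so:1, slow:1, leave:1, being:1, when:1, hat:1, white:1, doctor:1, us:1, can:1, this:1, street:1
Σf² = 49; N² = 841
Repeat rate = 49 / 841 = 0.058

0.058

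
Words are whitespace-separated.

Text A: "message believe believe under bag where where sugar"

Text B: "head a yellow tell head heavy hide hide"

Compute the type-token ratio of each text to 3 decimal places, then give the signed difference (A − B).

0.000

TTR(A) = 6/8 = 0.750
TTR(B) = 6/8 = 0.750
Difference = 0.750 − 0.750 = 0.000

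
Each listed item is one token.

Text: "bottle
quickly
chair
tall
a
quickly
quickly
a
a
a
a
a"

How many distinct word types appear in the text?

5

Distinct types: {a, bottle, chair, quickly, tall}
V = 5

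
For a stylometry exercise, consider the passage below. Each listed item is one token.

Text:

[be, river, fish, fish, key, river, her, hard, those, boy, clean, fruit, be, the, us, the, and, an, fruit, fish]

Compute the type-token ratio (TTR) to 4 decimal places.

0.7000

N = 20 tokens, V = 14 types.
TTR = V / N = 14 / 20 = 0.7000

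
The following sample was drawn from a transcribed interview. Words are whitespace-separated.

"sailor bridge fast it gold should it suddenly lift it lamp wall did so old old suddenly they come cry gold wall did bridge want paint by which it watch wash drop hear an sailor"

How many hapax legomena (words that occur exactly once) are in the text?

Frequencies: it:4, sailor:2, bridge:2, gold:2, suddenly:2, wall:2, did:2, old:2, fast:1, should:1, lift:1, lamp:1, so:1, they:1, come:1, cry:1, want:1, paint:1, by:1, which:1, … (5 more, each freq 1)
Hapax (freq=1): an, by, come, cry, drop, fast, hear, lamp, lift, paint, should, so, they, want, wash, watch, which

17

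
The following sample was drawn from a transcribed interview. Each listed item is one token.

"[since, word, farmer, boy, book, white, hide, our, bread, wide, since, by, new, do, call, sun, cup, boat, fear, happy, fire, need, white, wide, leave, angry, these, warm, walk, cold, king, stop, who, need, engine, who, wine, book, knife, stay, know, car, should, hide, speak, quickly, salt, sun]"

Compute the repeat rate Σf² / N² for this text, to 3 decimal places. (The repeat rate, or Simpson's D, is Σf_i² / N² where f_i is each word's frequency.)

0.028

Frequencies: since:2, book:2, white:2, hide:2, wide:2, sun:2, need:2, who:2, word:1, farmer:1, boy:1, our:1, bread:1, by:1, new:1, do:1, call:1, cup:1, boat:1, fear:1, … (20 more, each freq 1)
Σf² = 64; N² = 2304
Repeat rate = 64 / 2304 = 0.028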